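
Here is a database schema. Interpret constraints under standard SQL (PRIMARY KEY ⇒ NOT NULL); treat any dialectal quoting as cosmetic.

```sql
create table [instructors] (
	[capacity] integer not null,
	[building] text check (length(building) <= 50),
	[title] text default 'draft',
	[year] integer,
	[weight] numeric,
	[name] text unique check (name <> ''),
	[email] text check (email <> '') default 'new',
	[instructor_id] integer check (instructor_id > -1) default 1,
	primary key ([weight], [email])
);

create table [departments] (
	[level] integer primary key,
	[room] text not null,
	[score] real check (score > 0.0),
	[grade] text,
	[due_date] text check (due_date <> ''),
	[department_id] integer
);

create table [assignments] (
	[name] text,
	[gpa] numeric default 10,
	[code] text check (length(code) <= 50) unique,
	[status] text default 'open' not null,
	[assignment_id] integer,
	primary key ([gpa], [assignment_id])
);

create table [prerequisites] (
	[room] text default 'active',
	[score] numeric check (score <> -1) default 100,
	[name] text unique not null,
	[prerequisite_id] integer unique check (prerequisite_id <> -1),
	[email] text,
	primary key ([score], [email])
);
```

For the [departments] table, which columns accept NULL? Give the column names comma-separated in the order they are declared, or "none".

- level: part of the PRIMARY KEY, which implies NOT NULL → not nullable.
- room: declared NOT NULL → not nullable.
- score: CHECK does not forbid NULL (a CHECK constraint passes when its expression is NULL) → nullable.
- grade: no NOT NULL constraint applies → nullable.
- due_date: CHECK does not forbid NULL (a CHECK constraint passes when its expression is NULL) → nullable.
- department_id: no NOT NULL constraint applies → nullable.

score, grade, due_date, department_id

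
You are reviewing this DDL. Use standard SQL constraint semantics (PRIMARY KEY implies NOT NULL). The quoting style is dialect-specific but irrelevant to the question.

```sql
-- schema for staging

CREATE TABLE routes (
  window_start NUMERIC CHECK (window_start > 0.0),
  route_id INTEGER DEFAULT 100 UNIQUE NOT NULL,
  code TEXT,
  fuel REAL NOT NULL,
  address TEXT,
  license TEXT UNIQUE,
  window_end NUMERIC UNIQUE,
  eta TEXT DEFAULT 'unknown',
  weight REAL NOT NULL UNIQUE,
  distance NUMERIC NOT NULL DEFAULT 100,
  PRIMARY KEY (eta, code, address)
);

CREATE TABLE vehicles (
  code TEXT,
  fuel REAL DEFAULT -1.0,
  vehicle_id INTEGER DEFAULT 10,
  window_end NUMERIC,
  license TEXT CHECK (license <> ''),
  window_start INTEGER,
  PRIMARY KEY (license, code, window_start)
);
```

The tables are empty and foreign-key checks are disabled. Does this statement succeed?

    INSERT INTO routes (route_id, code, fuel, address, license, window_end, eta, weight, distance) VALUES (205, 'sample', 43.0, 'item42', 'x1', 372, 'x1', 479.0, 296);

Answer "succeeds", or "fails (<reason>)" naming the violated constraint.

NOT NULL columns: address is supplied; code is supplied; distance is supplied; eta is supplied; fuel is supplied; route_id is supplied; weight is supplied.
No constraint is violated.

succeeds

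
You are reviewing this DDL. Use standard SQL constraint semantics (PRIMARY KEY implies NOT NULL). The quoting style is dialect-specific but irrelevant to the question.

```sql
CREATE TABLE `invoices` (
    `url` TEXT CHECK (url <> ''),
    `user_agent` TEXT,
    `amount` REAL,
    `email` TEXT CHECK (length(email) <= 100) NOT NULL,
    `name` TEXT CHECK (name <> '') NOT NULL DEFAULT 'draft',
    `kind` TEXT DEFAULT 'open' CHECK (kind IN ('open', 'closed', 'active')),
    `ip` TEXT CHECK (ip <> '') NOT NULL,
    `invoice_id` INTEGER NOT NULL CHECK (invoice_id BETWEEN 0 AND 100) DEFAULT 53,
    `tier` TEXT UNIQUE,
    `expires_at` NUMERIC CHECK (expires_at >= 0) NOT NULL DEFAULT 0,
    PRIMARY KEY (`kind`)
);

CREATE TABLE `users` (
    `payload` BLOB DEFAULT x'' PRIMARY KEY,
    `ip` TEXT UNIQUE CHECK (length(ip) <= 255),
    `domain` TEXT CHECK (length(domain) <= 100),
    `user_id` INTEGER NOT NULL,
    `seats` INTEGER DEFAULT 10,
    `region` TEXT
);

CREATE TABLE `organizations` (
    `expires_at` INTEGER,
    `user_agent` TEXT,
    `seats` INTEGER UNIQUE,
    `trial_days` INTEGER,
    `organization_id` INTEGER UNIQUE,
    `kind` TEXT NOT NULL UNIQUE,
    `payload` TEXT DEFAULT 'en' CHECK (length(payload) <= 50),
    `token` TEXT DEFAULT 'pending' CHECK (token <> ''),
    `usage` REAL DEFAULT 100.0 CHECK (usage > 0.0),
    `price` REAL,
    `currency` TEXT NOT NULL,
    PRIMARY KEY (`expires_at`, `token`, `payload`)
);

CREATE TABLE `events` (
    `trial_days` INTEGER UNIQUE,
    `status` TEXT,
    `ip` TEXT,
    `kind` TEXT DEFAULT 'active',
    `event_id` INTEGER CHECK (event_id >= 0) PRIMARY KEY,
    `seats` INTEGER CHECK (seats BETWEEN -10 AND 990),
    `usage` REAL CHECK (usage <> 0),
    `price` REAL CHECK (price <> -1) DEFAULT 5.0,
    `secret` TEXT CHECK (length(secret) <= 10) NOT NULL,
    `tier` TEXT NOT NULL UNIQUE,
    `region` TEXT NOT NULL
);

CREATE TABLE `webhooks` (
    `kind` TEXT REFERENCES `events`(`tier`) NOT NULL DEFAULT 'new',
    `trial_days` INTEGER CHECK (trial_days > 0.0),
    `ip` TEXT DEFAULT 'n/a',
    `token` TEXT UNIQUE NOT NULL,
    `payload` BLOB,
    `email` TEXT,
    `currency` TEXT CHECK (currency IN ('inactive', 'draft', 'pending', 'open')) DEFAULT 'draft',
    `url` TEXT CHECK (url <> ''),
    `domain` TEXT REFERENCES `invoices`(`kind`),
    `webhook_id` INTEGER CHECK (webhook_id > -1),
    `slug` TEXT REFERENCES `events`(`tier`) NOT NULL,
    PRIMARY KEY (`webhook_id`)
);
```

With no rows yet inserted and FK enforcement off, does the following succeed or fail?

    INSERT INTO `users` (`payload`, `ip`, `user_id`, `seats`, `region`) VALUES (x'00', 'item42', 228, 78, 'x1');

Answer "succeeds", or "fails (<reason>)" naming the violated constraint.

NOT NULL columns: payload is supplied; user_id is supplied.
CHECK constraints: 'item42' satisfies (length(ip) <= 255).
No constraint is violated.

succeeds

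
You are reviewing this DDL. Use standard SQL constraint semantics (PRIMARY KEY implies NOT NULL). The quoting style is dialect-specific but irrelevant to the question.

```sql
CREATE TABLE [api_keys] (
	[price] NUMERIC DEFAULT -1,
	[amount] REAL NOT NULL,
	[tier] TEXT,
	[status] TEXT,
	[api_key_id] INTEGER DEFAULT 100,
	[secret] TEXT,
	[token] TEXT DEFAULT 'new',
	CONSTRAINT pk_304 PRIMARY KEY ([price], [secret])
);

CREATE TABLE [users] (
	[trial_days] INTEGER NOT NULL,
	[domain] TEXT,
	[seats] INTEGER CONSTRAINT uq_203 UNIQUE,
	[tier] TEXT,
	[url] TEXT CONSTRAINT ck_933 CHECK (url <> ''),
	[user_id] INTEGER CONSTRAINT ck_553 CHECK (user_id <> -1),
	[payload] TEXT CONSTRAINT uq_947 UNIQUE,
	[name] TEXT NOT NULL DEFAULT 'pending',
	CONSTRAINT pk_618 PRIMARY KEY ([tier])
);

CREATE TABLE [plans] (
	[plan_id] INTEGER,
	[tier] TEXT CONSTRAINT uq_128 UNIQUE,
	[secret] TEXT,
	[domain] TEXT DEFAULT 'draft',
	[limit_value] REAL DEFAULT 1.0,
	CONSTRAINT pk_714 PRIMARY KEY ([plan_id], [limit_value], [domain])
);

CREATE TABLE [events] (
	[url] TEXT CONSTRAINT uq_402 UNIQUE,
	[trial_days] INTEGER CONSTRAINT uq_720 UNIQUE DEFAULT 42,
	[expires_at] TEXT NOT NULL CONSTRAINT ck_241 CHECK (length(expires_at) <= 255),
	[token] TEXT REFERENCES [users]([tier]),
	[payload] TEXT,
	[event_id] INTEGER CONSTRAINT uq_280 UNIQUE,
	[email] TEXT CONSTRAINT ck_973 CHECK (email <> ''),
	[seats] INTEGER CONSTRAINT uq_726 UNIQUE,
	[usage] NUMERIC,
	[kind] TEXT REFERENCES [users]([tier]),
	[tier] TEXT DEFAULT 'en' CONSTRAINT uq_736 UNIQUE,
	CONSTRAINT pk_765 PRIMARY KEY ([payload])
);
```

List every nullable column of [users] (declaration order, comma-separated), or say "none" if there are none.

domain, seats, url, user_id, payload

- trial_days: declared NOT NULL → not nullable.
- domain: no NOT NULL constraint applies → nullable.
- seats: UNIQUE does not imply NOT NULL → nullable.
- tier: part of the PRIMARY KEY, which implies NOT NULL → not nullable.
- url: CHECK does not forbid NULL (a CHECK constraint passes when its expression is NULL) → nullable.
- user_id: CHECK does not forbid NULL (a CHECK constraint passes when its expression is NULL) → nullable.
- payload: UNIQUE does not imply NOT NULL → nullable.
- name: declared NOT NULL → not nullable.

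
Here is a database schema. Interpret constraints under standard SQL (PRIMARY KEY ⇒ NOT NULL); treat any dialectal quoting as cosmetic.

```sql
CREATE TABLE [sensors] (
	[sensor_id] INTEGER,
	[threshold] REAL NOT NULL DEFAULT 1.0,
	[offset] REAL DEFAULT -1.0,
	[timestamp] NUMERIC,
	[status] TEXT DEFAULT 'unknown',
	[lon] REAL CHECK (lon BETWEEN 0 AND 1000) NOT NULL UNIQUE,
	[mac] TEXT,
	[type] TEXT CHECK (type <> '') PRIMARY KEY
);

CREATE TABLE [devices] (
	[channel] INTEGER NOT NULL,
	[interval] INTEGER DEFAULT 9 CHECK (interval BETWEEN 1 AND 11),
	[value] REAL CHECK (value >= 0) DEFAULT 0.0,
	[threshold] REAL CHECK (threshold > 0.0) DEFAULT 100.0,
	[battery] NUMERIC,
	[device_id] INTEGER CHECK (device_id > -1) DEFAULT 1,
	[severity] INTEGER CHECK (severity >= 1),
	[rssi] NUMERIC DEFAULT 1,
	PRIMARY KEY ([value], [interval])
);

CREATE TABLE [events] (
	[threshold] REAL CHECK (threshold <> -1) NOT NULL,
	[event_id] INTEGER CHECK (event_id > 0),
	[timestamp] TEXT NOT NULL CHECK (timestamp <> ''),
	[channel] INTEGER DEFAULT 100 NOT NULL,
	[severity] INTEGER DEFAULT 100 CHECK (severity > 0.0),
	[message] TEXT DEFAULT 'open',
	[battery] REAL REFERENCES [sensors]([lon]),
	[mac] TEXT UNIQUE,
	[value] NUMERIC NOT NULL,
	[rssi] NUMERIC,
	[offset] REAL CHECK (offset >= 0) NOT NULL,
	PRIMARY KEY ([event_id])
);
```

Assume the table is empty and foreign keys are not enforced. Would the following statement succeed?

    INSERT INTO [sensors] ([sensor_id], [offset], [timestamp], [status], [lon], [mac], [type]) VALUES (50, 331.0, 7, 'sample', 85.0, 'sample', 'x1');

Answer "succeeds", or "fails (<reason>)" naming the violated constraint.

NOT NULL columns: lon is supplied; threshold defaults to 1.0; type is supplied.
CHECK constraints: 85.0 satisfies (lon BETWEEN 0 AND 1000); 'x1' satisfies (type <> '').
No constraint is violated.

succeeds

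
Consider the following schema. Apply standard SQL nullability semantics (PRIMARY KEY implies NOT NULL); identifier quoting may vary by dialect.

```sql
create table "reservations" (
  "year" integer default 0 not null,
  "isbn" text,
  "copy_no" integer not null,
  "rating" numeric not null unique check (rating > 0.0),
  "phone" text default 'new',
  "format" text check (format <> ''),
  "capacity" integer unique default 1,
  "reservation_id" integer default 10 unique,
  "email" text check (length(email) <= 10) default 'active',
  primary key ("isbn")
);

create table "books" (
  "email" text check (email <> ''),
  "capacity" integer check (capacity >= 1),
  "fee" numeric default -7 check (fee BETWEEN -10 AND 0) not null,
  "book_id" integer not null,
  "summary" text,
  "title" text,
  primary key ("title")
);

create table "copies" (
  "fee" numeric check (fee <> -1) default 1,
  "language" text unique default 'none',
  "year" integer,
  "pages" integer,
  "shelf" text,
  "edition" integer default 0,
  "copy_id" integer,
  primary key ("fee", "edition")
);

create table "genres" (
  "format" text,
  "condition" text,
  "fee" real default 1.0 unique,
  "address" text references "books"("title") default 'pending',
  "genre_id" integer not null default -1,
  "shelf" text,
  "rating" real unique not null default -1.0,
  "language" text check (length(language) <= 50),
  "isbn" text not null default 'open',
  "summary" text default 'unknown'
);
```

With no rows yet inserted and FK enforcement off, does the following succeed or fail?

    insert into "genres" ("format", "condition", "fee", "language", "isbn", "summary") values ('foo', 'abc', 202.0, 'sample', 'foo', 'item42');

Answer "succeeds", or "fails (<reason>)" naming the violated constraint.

succeeds

NOT NULL columns: genre_id defaults to -1; isbn is supplied; rating defaults to -1.0.
CHECK constraints: 'sample' satisfies (length(language) <= 50).
No constraint is violated.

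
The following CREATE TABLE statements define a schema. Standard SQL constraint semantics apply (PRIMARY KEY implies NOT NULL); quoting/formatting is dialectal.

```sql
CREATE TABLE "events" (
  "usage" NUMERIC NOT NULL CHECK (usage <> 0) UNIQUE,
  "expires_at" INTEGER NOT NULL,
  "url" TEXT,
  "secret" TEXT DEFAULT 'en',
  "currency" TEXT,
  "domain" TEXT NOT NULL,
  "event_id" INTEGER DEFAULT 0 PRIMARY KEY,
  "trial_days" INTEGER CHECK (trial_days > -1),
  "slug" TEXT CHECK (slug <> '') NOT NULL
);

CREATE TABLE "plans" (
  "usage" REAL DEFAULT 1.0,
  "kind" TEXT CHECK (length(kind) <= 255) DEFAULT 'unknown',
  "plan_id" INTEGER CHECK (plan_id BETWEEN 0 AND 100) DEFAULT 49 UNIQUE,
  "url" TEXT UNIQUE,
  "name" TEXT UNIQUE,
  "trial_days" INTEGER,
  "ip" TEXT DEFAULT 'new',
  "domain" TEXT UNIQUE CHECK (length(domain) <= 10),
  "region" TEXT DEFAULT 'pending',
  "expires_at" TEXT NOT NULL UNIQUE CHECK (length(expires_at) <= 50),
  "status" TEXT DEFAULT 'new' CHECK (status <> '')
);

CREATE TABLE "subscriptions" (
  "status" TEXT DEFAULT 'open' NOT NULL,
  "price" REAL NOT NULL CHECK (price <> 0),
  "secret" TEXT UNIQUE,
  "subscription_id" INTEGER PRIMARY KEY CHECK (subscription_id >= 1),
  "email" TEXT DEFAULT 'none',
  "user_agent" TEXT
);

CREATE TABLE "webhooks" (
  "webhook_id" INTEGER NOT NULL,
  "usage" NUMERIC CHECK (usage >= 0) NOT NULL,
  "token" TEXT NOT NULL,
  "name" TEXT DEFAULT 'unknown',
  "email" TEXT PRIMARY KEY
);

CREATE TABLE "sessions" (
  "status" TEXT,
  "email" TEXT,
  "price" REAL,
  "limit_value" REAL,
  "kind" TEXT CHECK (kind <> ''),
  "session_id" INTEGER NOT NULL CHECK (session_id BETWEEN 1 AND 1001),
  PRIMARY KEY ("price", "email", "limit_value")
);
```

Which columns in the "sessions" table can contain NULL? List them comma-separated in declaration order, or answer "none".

- status: no NOT NULL constraint applies → nullable.
- email: part of the PRIMARY KEY, which implies NOT NULL → not nullable.
- price: part of the PRIMARY KEY, which implies NOT NULL → not nullable.
- limit_value: part of the PRIMARY KEY, which implies NOT NULL → not nullable.
- kind: CHECK does not forbid NULL (a CHECK constraint passes when its expression is NULL) → nullable.
- session_id: declared NOT NULL → not nullable.

status, kind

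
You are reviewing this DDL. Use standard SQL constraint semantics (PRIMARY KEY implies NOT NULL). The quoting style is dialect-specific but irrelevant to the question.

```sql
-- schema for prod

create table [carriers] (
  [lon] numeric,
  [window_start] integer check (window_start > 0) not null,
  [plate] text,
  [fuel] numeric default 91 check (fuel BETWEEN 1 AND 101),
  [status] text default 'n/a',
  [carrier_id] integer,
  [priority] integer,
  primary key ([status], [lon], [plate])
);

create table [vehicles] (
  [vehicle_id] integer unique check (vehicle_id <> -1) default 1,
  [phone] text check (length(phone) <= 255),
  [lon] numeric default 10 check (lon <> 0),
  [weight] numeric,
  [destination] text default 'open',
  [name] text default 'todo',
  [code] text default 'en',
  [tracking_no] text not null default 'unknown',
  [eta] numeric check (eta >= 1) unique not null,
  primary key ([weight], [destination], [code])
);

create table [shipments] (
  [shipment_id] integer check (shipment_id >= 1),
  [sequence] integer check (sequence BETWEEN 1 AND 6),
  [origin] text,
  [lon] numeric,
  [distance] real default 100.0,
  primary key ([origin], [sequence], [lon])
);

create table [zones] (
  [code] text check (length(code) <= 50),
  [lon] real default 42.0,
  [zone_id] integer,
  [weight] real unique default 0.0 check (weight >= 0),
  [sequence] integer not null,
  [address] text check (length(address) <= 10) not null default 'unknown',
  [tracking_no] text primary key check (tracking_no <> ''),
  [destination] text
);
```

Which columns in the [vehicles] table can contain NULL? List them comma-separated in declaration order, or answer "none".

vehicle_id, phone, lon, name

- vehicle_id: CHECK does not forbid NULL (a CHECK constraint passes when its expression is NULL) → nullable.
- phone: CHECK does not forbid NULL (a CHECK constraint passes when its expression is NULL) → nullable.
- lon: CHECK does not forbid NULL (a CHECK constraint passes when its expression is NULL) → nullable.
- weight: part of the PRIMARY KEY, which implies NOT NULL → not nullable.
- destination: part of the PRIMARY KEY, which implies NOT NULL → not nullable.
- name: DEFAULT only fills an omitted column; an explicit NULL is still allowed → nullable.
- code: part of the PRIMARY KEY, which implies NOT NULL → not nullable.
- tracking_no: declared NOT NULL → not nullable.
- eta: declared NOT NULL → not nullable.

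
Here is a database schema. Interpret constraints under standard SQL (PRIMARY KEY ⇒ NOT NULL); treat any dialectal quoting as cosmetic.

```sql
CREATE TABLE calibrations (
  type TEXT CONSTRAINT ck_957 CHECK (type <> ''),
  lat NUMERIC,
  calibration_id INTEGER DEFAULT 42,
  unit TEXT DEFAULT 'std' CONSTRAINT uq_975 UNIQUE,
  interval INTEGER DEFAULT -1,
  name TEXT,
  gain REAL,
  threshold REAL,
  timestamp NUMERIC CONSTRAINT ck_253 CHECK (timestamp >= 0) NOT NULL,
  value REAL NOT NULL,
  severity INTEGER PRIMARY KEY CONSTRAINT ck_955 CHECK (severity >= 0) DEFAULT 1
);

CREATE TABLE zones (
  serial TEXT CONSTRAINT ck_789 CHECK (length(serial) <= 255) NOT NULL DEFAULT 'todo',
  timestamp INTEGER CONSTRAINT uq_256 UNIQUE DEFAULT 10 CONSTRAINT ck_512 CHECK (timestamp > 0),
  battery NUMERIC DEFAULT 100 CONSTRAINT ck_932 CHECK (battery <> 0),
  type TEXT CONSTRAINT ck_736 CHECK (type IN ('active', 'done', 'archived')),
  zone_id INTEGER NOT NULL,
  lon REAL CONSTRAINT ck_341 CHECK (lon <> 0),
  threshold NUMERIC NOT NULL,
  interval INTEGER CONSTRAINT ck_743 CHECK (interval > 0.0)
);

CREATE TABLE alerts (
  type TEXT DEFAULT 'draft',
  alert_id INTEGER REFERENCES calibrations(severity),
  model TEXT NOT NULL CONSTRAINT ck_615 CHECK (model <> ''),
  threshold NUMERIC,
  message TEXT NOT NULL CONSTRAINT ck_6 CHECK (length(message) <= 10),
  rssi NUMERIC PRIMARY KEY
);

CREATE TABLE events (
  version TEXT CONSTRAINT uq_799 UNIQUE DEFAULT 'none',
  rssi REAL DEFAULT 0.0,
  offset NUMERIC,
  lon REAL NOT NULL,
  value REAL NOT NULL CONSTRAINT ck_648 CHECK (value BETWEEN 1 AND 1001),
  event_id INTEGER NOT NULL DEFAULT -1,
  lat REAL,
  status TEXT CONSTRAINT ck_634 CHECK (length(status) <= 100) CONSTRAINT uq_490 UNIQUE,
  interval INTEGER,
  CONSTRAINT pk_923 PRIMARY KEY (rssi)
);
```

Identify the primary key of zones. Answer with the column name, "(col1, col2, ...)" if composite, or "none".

none

No column is declared PRIMARY KEY inline, and there is no table-level PRIMARY KEY clause in zones.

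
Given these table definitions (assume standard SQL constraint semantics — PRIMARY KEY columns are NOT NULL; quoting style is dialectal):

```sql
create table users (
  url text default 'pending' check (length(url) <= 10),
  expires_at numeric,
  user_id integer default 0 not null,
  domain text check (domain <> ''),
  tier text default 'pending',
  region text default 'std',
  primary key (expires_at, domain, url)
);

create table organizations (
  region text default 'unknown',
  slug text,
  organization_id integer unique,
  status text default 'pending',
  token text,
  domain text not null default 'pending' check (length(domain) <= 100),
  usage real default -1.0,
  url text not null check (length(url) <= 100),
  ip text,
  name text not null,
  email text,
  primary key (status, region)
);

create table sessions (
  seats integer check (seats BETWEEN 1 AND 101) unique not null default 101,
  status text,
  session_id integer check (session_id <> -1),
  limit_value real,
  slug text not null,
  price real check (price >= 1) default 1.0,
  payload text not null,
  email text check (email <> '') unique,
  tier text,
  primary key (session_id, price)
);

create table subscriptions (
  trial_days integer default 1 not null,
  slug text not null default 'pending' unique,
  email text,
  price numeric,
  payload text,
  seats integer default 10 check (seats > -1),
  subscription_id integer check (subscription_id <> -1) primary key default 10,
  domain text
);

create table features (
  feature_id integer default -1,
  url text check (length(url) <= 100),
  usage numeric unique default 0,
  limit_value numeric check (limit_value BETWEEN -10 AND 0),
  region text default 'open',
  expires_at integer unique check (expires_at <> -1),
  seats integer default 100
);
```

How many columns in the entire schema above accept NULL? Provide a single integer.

24

users: 2 nullable (tier, region — PK (expires_at, domain, url) and explicit NOT NULL columns excluded).
organizations: 6 nullable (slug, organization_id, token, usage, ip, email — PK (status, region) and explicit NOT NULL columns excluded).
sessions: 4 nullable (status, limit_value, email, tier — PK (session_id, price) and explicit NOT NULL columns excluded).
subscriptions: 5 nullable (email, price, payload, seats, domain — PK (subscription_id) and explicit NOT NULL columns excluded).
features: 7 nullable (feature_id, url, usage, limit_value, region, expires_at, seats — PK none and explicit NOT NULL columns excluded).
Total: 2 + 6 + 4 + 5 + 7 = 24.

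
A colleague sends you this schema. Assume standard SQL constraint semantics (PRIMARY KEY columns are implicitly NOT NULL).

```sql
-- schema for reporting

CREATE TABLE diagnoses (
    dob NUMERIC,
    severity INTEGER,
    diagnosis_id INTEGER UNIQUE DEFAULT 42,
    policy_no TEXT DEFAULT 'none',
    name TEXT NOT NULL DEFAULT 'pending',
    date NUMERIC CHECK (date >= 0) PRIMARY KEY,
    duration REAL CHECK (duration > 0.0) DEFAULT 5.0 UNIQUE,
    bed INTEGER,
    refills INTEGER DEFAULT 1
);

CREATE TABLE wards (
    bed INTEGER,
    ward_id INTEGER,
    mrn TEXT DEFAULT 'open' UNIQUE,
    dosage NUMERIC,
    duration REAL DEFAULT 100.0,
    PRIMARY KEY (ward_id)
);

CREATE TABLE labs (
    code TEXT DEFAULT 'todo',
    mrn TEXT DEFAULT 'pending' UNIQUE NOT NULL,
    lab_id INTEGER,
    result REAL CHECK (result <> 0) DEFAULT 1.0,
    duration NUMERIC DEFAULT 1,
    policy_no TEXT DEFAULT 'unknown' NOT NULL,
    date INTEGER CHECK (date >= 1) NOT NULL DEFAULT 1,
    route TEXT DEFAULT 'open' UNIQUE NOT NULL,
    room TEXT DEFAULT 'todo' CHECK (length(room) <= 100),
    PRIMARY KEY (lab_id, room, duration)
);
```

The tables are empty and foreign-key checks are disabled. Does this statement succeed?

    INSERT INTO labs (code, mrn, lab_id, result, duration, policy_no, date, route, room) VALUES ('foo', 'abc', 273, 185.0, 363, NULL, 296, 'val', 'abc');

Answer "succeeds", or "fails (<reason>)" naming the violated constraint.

fails (NOT NULL on policy_no)

policy_no is explicitly set to NULL, but policy_no is declared NOT NULL.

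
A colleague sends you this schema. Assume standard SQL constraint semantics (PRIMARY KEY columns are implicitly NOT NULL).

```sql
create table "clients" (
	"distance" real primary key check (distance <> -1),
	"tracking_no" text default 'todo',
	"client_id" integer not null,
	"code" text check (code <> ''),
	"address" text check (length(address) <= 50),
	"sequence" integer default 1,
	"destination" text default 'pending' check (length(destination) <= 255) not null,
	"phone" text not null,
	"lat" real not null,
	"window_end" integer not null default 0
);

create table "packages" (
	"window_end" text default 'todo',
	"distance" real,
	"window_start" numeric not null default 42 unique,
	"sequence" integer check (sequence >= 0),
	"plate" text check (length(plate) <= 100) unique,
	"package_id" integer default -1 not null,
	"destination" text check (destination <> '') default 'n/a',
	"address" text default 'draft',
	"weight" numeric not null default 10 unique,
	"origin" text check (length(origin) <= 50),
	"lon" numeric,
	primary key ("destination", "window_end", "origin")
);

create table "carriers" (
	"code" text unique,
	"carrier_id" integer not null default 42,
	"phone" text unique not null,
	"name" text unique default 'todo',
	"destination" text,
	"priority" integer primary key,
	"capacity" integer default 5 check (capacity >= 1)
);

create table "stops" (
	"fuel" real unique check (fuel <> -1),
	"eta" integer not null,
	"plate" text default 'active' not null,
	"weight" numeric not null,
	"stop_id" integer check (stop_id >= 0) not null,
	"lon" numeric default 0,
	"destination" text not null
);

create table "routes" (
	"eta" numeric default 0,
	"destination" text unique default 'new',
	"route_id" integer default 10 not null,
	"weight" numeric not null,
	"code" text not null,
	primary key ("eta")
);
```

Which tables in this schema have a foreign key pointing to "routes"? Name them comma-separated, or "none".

none

No REFERENCES clause anywhere in the schema names routes.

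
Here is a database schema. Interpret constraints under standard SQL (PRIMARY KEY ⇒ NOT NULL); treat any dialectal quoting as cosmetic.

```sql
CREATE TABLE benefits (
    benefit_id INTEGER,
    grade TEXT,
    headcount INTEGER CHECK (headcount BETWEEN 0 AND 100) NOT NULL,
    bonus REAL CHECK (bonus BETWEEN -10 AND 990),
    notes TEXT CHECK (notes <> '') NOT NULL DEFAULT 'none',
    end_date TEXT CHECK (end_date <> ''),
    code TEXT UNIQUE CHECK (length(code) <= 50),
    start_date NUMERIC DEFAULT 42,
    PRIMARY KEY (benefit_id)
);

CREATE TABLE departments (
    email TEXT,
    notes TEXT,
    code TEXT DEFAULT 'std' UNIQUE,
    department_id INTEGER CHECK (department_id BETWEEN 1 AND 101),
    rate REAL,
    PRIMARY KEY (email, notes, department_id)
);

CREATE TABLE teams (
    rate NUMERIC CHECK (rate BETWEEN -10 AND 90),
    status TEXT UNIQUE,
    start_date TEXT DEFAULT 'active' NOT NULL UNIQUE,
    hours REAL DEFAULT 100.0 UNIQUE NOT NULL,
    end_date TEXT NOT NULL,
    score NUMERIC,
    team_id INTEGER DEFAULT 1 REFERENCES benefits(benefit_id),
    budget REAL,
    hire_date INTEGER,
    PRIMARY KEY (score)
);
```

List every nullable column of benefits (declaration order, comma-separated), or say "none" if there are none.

- benefit_id: part of the PRIMARY KEY, which implies NOT NULL → not nullable.
- grade: no NOT NULL constraint applies → nullable.
- headcount: declared NOT NULL → not nullable.
- bonus: CHECK does not forbid NULL (a CHECK constraint passes when its expression is NULL) → nullable.
- notes: declared NOT NULL → not nullable.
- end_date: CHECK does not forbid NULL (a CHECK constraint passes when its expression is NULL) → nullable.
- code: CHECK does not forbid NULL (a CHECK constraint passes when its expression is NULL) → nullable.
- start_date: DEFAULT only fills an omitted column; an explicit NULL is still allowed → nullable.

grade, bonus, end_date, code, start_date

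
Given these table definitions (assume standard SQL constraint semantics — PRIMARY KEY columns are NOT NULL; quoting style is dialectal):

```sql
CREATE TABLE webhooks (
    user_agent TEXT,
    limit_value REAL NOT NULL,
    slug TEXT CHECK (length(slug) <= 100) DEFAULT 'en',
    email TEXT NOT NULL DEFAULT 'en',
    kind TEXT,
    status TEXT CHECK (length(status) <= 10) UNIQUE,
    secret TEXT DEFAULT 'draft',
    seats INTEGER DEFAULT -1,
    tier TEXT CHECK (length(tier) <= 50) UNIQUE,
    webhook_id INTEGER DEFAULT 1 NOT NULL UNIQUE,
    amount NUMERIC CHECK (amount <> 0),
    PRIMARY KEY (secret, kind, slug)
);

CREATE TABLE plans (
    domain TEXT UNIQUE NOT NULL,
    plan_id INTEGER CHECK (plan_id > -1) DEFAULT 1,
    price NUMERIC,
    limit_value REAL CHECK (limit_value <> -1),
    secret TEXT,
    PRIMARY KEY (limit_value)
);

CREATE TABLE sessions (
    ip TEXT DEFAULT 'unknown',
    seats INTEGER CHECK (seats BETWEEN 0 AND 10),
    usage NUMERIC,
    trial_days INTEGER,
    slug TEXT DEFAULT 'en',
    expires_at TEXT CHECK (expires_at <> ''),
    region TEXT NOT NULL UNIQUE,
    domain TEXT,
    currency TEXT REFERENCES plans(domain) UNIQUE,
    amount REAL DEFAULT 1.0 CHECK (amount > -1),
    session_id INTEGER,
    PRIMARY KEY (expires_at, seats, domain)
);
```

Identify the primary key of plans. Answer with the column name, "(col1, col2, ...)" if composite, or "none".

limit_value is declared PRIMARY KEY as a table-level PRIMARY KEY clause.

limit_value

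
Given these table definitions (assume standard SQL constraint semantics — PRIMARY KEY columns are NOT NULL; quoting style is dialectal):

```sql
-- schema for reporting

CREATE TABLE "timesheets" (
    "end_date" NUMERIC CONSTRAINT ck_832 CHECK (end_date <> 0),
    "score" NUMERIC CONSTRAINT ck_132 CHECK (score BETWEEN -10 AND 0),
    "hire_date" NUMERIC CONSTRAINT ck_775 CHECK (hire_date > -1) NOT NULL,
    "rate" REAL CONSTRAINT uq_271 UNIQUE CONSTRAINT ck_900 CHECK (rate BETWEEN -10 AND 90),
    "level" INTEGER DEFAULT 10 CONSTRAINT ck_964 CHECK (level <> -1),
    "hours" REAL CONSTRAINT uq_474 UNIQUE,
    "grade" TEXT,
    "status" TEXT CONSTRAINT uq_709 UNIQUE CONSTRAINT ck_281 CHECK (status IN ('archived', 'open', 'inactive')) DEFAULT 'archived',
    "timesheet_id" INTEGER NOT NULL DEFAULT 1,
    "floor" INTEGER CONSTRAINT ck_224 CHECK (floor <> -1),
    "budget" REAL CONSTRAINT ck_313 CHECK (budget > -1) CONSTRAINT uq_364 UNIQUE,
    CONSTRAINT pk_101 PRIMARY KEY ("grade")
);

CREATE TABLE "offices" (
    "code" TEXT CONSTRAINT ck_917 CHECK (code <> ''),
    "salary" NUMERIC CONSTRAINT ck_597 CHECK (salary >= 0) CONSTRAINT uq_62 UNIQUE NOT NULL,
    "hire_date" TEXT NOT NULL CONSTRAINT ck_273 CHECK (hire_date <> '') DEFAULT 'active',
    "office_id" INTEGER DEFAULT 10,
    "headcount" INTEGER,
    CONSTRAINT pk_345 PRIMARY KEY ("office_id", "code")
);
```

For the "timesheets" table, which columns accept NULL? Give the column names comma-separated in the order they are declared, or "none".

- end_date: CHECK does not forbid NULL (a CHECK constraint passes when its expression is NULL) → nullable.
- score: CHECK does not forbid NULL (a CHECK constraint passes when its expression is NULL) → nullable.
- hire_date: declared NOT NULL → not nullable.
- rate: CHECK does not forbid NULL (a CHECK constraint passes when its expression is NULL) → nullable.
- level: CHECK does not forbid NULL (a CHECK constraint passes when its expression is NULL) → nullable.
- hours: UNIQUE does not imply NOT NULL → nullable.
- grade: part of the PRIMARY KEY, which implies NOT NULL → not nullable.
- status: CHECK does not forbid NULL (a CHECK constraint passes when its expression is NULL) → nullable.
- timesheet_id: declared NOT NULL → not nullable.
- floor: CHECK does not forbid NULL (a CHECK constraint passes when its expression is NULL) → nullable.
- budget: CHECK does not forbid NULL (a CHECK constraint passes when its expression is NULL) → nullable.

end_date, score, rate, level, hours, status, floor, budget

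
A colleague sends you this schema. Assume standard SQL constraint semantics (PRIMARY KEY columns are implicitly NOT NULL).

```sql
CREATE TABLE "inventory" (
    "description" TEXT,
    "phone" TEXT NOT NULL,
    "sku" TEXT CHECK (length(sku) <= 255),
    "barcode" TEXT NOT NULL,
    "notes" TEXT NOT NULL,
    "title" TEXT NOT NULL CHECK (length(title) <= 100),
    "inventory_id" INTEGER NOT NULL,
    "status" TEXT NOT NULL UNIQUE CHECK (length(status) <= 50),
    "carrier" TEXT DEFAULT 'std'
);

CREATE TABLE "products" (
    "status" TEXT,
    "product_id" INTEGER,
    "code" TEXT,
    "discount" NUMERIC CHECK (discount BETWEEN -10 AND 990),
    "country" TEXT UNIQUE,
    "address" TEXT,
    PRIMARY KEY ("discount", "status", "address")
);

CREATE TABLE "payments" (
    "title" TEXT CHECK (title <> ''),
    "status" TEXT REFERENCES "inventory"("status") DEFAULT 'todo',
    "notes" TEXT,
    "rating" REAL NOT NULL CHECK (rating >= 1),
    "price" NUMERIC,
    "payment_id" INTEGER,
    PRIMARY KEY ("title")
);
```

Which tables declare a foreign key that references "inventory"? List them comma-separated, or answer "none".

payments

- payments.status references inventory(status).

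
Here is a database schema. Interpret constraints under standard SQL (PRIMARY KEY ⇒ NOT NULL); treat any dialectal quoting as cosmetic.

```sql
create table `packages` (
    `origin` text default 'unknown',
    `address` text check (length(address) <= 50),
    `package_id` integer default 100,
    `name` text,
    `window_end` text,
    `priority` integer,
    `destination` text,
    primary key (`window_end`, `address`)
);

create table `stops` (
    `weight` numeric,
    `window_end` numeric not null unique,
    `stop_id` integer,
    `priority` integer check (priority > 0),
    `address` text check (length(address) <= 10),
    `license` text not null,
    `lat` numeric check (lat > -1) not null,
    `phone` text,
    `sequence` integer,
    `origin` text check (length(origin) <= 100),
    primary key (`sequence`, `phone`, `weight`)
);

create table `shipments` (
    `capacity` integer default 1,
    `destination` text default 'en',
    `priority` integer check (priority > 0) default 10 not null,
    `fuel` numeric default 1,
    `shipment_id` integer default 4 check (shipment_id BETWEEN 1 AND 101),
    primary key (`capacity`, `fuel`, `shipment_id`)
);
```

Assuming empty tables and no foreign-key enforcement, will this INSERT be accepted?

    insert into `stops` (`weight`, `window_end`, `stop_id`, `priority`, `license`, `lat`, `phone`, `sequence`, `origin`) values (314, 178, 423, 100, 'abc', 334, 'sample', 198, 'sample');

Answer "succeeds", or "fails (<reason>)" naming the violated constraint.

NOT NULL columns: lat is supplied; license is supplied; phone is supplied; sequence is supplied; weight is supplied; window_end is supplied.
CHECK constraints: 100 satisfies (priority > 0); 334 satisfies (lat > -1); 'sample' satisfies (length(origin) <= 100).
No constraint is violated.

succeeds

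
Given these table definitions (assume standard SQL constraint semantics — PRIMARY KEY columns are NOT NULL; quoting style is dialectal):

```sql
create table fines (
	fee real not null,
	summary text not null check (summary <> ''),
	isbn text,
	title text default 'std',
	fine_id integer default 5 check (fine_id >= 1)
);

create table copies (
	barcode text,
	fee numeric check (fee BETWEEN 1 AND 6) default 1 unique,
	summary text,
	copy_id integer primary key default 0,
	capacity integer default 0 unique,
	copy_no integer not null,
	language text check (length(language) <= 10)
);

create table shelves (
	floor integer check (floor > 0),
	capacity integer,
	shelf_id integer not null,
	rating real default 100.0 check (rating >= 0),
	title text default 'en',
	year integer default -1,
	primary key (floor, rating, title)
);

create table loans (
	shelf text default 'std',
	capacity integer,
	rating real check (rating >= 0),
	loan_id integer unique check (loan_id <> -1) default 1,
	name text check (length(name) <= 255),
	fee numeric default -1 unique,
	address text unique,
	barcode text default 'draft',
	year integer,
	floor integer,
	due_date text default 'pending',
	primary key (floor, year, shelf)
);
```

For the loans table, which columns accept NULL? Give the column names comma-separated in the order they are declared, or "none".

capacity, rating, loan_id, name, fee, address, barcode, due_date

- shelf: part of the PRIMARY KEY, which implies NOT NULL → not nullable.
- capacity: no NOT NULL constraint applies → nullable.
- rating: CHECK does not forbid NULL (a CHECK constraint passes when its expression is NULL) → nullable.
- loan_id: CHECK does not forbid NULL (a CHECK constraint passes when its expression is NULL) → nullable.
- name: CHECK does not forbid NULL (a CHECK constraint passes when its expression is NULL) → nullable.
- fee: UNIQUE does not imply NOT NULL → nullable.
- address: UNIQUE does not imply NOT NULL → nullable.
- barcode: DEFAULT only fills an omitted column; an explicit NULL is still allowed → nullable.
- year: part of the PRIMARY KEY, which implies NOT NULL → not nullable.
- floor: part of the PRIMARY KEY, which implies NOT NULL → not nullable.
- due_date: DEFAULT only fills an omitted column; an explicit NULL is still allowed → nullable.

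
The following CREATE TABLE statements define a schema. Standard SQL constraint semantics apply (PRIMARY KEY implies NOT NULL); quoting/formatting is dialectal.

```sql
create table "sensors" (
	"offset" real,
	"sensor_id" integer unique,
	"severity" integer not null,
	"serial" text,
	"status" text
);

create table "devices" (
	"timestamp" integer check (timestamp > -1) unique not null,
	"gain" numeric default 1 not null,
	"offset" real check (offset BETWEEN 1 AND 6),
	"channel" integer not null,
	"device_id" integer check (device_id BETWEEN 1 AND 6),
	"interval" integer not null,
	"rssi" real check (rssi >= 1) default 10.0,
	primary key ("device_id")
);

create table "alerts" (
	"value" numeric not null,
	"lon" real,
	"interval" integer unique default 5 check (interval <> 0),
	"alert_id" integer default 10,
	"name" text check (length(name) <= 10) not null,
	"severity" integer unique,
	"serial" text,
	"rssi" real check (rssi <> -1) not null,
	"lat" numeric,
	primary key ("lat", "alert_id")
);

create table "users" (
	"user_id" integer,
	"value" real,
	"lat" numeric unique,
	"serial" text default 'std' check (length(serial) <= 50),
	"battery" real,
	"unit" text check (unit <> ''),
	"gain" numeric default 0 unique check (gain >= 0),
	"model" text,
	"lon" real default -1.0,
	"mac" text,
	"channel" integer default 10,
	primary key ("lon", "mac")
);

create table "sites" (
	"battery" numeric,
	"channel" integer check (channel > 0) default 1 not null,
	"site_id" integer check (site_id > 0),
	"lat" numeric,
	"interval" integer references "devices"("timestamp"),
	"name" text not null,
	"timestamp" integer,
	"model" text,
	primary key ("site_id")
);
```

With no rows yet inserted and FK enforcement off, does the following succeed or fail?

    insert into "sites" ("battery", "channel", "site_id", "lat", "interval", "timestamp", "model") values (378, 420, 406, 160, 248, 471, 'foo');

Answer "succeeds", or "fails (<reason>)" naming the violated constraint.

fails (NOT NULL on name)

name is omitted from the column list and has no DEFAULT, so it would receive NULL.
But name is declared NOT NULL.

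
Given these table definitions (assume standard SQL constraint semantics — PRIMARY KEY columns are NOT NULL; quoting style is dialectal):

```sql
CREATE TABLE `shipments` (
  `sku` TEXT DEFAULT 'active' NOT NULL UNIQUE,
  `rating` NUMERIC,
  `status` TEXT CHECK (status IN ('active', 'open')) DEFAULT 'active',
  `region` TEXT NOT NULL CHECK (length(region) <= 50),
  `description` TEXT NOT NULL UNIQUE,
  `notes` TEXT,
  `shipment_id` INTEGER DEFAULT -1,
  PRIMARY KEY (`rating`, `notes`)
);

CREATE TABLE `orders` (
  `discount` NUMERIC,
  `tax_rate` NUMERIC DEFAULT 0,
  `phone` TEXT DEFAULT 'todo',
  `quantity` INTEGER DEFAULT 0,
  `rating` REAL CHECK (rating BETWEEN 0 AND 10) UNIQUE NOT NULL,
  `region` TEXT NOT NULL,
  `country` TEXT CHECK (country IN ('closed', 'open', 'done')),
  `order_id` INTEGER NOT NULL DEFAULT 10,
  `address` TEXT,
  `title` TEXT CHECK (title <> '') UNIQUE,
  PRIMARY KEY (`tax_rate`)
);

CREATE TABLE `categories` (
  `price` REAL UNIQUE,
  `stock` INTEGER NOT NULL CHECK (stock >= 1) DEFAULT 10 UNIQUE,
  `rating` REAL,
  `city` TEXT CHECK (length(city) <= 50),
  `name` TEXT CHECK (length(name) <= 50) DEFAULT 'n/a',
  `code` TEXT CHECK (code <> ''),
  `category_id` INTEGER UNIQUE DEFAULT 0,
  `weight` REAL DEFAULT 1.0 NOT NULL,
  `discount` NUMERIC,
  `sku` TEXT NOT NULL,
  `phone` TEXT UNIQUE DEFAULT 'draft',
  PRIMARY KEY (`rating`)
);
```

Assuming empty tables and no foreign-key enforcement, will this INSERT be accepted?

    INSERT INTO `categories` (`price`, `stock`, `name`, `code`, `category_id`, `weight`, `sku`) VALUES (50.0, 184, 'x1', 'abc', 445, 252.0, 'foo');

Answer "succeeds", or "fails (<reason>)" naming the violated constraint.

rating is omitted from the column list and has no DEFAULT, so it would receive NULL.
But rating is part of the PRIMARY KEY (implied NOT NULL).

fails (NOT NULL on rating)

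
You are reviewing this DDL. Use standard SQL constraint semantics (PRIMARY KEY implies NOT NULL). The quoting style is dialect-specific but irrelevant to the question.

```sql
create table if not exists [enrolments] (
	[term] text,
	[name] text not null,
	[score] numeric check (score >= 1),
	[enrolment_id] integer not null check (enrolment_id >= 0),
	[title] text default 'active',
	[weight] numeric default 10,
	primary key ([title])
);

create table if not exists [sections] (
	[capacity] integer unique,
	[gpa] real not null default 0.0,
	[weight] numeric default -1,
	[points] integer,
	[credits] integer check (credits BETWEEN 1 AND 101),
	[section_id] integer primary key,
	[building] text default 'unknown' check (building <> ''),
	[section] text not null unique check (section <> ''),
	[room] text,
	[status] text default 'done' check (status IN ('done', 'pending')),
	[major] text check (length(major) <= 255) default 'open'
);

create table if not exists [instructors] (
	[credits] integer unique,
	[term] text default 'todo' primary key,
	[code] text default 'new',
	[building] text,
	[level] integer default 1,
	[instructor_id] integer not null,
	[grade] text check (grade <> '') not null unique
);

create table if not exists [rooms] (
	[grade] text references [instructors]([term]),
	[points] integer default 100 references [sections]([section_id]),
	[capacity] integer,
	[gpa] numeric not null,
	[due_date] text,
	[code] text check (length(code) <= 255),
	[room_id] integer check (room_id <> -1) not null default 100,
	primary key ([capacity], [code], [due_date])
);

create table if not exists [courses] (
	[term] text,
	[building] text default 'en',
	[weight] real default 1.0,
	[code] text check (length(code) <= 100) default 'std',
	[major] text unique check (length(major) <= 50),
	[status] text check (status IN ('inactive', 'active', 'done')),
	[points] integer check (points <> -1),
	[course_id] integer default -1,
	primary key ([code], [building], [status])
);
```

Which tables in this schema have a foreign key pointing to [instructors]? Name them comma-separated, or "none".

rooms

- rooms.grade references instructors(term).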